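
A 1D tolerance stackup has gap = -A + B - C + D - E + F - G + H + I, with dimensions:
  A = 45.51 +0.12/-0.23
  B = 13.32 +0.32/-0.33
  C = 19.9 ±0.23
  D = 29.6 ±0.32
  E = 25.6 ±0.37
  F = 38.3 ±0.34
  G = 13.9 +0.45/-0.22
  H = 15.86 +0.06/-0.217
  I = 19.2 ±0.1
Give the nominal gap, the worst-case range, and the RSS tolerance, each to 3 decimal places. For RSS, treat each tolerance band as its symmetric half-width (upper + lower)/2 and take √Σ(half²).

Stack each dimension's contribution:
  -A: nom -45.510 → Σnom=-45.510; wc +0.230/-0.120 → slack +0.230/-0.120; half-tol=0.175, Σhalf²=0.030625
  +B: nom +13.320 → Σnom=-32.190; wc +0.320/-0.330 → slack +0.550/-0.450; half-tol=0.325, Σhalf²=0.136250
  -C: nom -19.900 → Σnom=-52.090; wc +0.230/-0.230 → slack +0.780/-0.680; half-tol=0.230, Σhalf²=0.189150
  +D: nom +29.600 → Σnom=-22.490; wc +0.320/-0.320 → slack +1.100/-1.000; half-tol=0.320, Σhalf²=0.291550
  -E: nom -25.600 → Σnom=-48.090; wc +0.370/-0.370 → slack +1.470/-1.370; half-tol=0.370, Σhalf²=0.428450
  +F: nom +38.300 → Σnom=-9.790; wc +0.340/-0.340 → slack +1.810/-1.710; half-tol=0.340, Σhalf²=0.544050
  -G: nom -13.900 → Σnom=-23.690; wc +0.220/-0.450 → slack +2.030/-2.160; half-tol=0.335, Σhalf²=0.656275
  +H: nom +15.860 → Σnom=-7.830; wc +0.060/-0.217 → slack +2.090/-2.377; half-tol=0.139, Σhalf²=0.675457
  +I: nom +19.200 → Σnom=11.370; wc +0.100/-0.100 → slack +2.190/-2.477; half-tol=0.100, Σhalf²=0.685457
Nominal = 11.370. Worst-case = [11.370 - 2.477, 11.370 + 2.190] = [8.893, 13.560]. RSS = √0.685457 = 0.828.

nominal=11.370 wc=[8.893,13.560] rss=0.828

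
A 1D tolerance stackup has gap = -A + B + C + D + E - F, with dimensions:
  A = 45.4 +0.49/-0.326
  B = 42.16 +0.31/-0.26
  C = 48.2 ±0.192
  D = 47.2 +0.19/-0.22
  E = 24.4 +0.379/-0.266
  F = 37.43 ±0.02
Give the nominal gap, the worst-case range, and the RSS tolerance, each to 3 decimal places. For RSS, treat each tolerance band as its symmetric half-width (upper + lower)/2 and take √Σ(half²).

Stack each dimension's contribution:
  -A: nom -45.400 → Σnom=-45.400; wc +0.326/-0.490 → slack +0.326/-0.490; half-tol=0.408, Σhalf²=0.166464
  +B: nom +42.160 → Σnom=-3.240; wc +0.310/-0.260 → slack +0.636/-0.750; half-tol=0.285, Σhalf²=0.247689
  +C: nom +48.200 → Σnom=44.960; wc +0.192/-0.192 → slack +0.828/-0.942; half-tol=0.192, Σhalf²=0.284553
  +D: nom +47.200 → Σnom=92.160; wc +0.190/-0.220 → slack +1.018/-1.162; half-tol=0.205, Σhalf²=0.326578
  +E: nom +24.400 → Σnom=116.560; wc +0.379/-0.266 → slack +1.397/-1.428; half-tol=0.323, Σhalf²=0.430584
  -F: nom -37.430 → Σnom=79.130; wc +0.020/-0.020 → slack +1.417/-1.448; half-tol=0.020, Σhalf²=0.430984
Nominal = 79.130. Worst-case = [79.130 - 1.448, 79.130 + 1.417] = [77.682, 80.547]. RSS = √0.430984 = 0.656.

nominal=79.130 wc=[77.682,80.547] rss=0.656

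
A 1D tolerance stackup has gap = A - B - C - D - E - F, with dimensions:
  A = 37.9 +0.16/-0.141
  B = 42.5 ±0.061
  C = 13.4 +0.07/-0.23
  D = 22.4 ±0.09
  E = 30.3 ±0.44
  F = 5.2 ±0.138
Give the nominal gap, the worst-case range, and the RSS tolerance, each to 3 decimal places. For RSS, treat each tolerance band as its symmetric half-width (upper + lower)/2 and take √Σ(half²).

nominal=-75.900 wc=[-76.840,-74.781] rss=0.519

Stack each dimension's contribution:
  +A: nom +37.900 → Σnom=37.900; wc +0.160/-0.141 → slack +0.160/-0.141; half-tol=0.150, Σhalf²=0.022650
  -B: nom -42.500 → Σnom=-4.600; wc +0.061/-0.061 → slack +0.221/-0.202; half-tol=0.061, Σhalf²=0.026371
  -C: nom -13.400 → Σnom=-18.000; wc +0.230/-0.070 → slack +0.451/-0.272; half-tol=0.150, Σhalf²=0.048871
  -D: nom -22.400 → Σnom=-40.400; wc +0.090/-0.090 → slack +0.541/-0.362; half-tol=0.090, Σhalf²=0.056971
  -E: nom -30.300 → Σnom=-70.700; wc +0.440/-0.440 → slack +0.981/-0.802; half-tol=0.440, Σhalf²=0.250571
  -F: nom -5.200 → Σnom=-75.900; wc +0.138/-0.138 → slack +1.119/-0.940; half-tol=0.138, Σhalf²=0.269615
Nominal = -75.900. Worst-case = [-75.900 - 0.940, -75.900 + 1.119] = [-76.840, -74.781]. RSS = √0.269615 = 0.519.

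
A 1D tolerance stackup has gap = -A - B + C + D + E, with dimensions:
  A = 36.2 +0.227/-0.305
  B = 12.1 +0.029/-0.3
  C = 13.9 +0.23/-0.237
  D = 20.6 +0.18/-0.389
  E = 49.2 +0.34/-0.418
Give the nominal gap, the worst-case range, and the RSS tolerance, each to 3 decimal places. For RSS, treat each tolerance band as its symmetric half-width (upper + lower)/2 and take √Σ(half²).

Stack each dimension's contribution:
  -A: nom -36.200 → Σnom=-36.200; wc +0.305/-0.227 → slack +0.305/-0.227; half-tol=0.266, Σhalf²=0.070756
  -B: nom -12.100 → Σnom=-48.300; wc +0.300/-0.029 → slack +0.605/-0.256; half-tol=0.165, Σhalf²=0.097816
  +C: nom +13.900 → Σnom=-34.400; wc +0.230/-0.237 → slack +0.835/-0.493; half-tol=0.233, Σhalf²=0.152339
  +D: nom +20.600 → Σnom=-13.800; wc +0.180/-0.389 → slack +1.015/-0.882; half-tol=0.284, Σhalf²=0.233279
  +E: nom +49.200 → Σnom=35.400; wc +0.340/-0.418 → slack +1.355/-1.300; half-tol=0.379, Σhalf²=0.376920
Nominal = 35.400. Worst-case = [35.400 - 1.300, 35.400 + 1.355] = [34.100, 36.755]. RSS = √0.376920 = 0.614.

nominal=35.400 wc=[34.100,36.755] rss=0.614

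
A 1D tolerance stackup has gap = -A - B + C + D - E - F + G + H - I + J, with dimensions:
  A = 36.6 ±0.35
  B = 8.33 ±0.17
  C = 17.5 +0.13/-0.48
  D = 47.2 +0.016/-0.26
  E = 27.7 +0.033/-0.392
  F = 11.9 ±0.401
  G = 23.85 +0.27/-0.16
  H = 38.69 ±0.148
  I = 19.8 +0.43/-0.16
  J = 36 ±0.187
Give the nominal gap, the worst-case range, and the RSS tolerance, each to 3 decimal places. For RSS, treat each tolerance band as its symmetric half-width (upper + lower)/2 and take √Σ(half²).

Stack each dimension's contribution:
  -A: nom -36.600 → Σnom=-36.600; wc +0.350/-0.350 → slack +0.350/-0.350; half-tol=0.350, Σhalf²=0.122500
  -B: nom -8.330 → Σnom=-44.930; wc +0.170/-0.170 → slack +0.520/-0.520; half-tol=0.170, Σhalf²=0.151400
  +C: nom +17.500 → Σnom=-27.430; wc +0.130/-0.480 → slack +0.650/-1.000; half-tol=0.305, Σhalf²=0.244425
  +D: nom +47.200 → Σnom=19.770; wc +0.016/-0.260 → slack +0.666/-1.260; half-tol=0.138, Σhalf²=0.263469
  -E: nom -27.700 → Σnom=-7.930; wc +0.392/-0.033 → slack +1.058/-1.293; half-tol=0.213, Σhalf²=0.308625
  -F: nom -11.900 → Σnom=-19.830; wc +0.401/-0.401 → slack +1.459/-1.694; half-tol=0.401, Σhalf²=0.469426
  +G: nom +23.850 → Σnom=4.020; wc +0.270/-0.160 → slack +1.729/-1.854; half-tol=0.215, Σhalf²=0.515651
  +H: nom +38.690 → Σnom=42.710; wc +0.148/-0.148 → slack +1.877/-2.002; half-tol=0.148, Σhalf²=0.537555
  -I: nom -19.800 → Σnom=22.910; wc +0.160/-0.430 → slack +2.037/-2.432; half-tol=0.295, Σhalf²=0.624580
  +J: nom +36.000 → Σnom=58.910; wc +0.187/-0.187 → slack +2.224/-2.619; half-tol=0.187, Σhalf²=0.659549
Nominal = 58.910. Worst-case = [58.910 - 2.619, 58.910 + 2.224] = [56.291, 61.134]. RSS = √0.659549 = 0.812.

nominal=58.910 wc=[56.291,61.134] rss=0.812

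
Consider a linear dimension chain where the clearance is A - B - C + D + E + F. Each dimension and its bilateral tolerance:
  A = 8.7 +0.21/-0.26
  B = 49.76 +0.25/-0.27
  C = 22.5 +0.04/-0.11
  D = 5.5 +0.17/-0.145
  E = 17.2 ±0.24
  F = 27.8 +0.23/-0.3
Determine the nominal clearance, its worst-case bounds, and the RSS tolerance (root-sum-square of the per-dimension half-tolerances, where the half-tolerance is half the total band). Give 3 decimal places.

nominal=-13.060 wc=[-14.295,-11.830] rss=0.530

Stack each dimension's contribution:
  +A: nom +8.700 → Σnom=8.700; wc +0.210/-0.260 → slack +0.210/-0.260; half-tol=0.235, Σhalf²=0.055225
  -B: nom -49.760 → Σnom=-41.060; wc +0.270/-0.250 → slack +0.480/-0.510; half-tol=0.260, Σhalf²=0.122825
  -C: nom -22.500 → Σnom=-63.560; wc +0.110/-0.040 → slack +0.590/-0.550; half-tol=0.075, Σhalf²=0.128450
  +D: nom +5.500 → Σnom=-58.060; wc +0.170/-0.145 → slack +0.760/-0.695; half-tol=0.158, Σhalf²=0.153256
  +E: nom +17.200 → Σnom=-40.860; wc +0.240/-0.240 → slack +1.000/-0.935; half-tol=0.240, Σhalf²=0.210856
  +F: nom +27.800 → Σnom=-13.060; wc +0.230/-0.300 → slack +1.230/-1.235; half-tol=0.265, Σhalf²=0.281081
Nominal = -13.060. Worst-case = [-13.060 - 1.235, -13.060 + 1.230] = [-14.295, -11.830]. RSS = √0.281081 = 0.530.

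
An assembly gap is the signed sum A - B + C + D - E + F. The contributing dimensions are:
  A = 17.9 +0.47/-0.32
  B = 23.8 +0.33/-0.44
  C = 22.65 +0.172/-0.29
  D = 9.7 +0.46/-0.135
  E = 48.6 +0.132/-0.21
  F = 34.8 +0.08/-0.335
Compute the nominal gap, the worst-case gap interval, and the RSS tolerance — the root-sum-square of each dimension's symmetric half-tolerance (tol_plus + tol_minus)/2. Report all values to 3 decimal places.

nominal=12.650 wc=[11.108,14.482] rss=0.720

Stack each dimension's contribution:
  +A: nom +17.900 → Σnom=17.900; wc +0.470/-0.320 → slack +0.470/-0.320; half-tol=0.395, Σhalf²=0.156025
  -B: nom -23.800 → Σnom=-5.900; wc +0.440/-0.330 → slack +0.910/-0.650; half-tol=0.385, Σhalf²=0.304250
  +C: nom +22.650 → Σnom=16.750; wc +0.172/-0.290 → slack +1.082/-0.940; half-tol=0.231, Σhalf²=0.357611
  +D: nom +9.700 → Σnom=26.450; wc +0.460/-0.135 → slack +1.542/-1.075; half-tol=0.297, Σhalf²=0.446117
  -E: nom -48.600 → Σnom=-22.150; wc +0.210/-0.132 → slack +1.752/-1.207; half-tol=0.171, Σhalf²=0.475358
  +F: nom +34.800 → Σnom=12.650; wc +0.080/-0.335 → slack +1.832/-1.542; half-tol=0.208, Σhalf²=0.518415
Nominal = 12.650. Worst-case = [12.650 - 1.542, 12.650 + 1.832] = [11.108, 14.482]. RSS = √0.518415 = 0.720.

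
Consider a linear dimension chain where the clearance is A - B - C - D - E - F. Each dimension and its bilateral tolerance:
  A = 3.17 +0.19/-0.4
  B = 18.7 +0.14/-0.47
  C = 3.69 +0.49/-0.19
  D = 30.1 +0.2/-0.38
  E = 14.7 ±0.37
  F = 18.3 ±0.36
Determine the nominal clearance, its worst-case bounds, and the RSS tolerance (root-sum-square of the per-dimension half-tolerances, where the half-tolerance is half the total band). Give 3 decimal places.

Stack each dimension's contribution:
  +A: nom +3.170 → Σnom=3.170; wc +0.190/-0.400 → slack +0.190/-0.400; half-tol=0.295, Σhalf²=0.087025
  -B: nom -18.700 → Σnom=-15.530; wc +0.470/-0.140 → slack +0.660/-0.540; half-tol=0.305, Σhalf²=0.180050
  -C: nom -3.690 → Σnom=-19.220; wc +0.190/-0.490 → slack +0.850/-1.030; half-tol=0.340, Σhalf²=0.295650
  -D: nom -30.100 → Σnom=-49.320; wc +0.380/-0.200 → slack +1.230/-1.230; half-tol=0.290, Σhalf²=0.379750
  -E: nom -14.700 → Σnom=-64.020; wc +0.370/-0.370 → slack +1.600/-1.600; half-tol=0.370, Σhalf²=0.516650
  -F: nom -18.300 → Σnom=-82.320; wc +0.360/-0.360 → slack +1.960/-1.960; half-tol=0.360, Σhalf²=0.646250
Nominal = -82.320. Worst-case = [-82.320 - 1.960, -82.320 + 1.960] = [-84.280, -80.360]. RSS = √0.646250 = 0.804.

nominal=-82.320 wc=[-84.280,-80.360] rss=0.804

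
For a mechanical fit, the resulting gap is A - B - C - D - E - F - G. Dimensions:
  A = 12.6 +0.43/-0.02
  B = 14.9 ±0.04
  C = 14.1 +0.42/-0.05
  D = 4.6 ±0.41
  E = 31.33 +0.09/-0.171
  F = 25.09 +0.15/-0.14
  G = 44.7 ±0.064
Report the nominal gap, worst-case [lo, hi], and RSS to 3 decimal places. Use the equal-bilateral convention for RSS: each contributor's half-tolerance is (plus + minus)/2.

Stack each dimension's contribution:
  +A: nom +12.600 → Σnom=12.600; wc +0.430/-0.020 → slack +0.430/-0.020; half-tol=0.225, Σhalf²=0.050625
  -B: nom -14.900 → Σnom=-2.300; wc +0.040/-0.040 → slack +0.470/-0.060; half-tol=0.040, Σhalf²=0.052225
  -C: nom -14.100 → Σnom=-16.400; wc +0.050/-0.420 → slack +0.520/-0.480; half-tol=0.235, Σhalf²=0.107450
  -D: nom -4.600 → Σnom=-21.000; wc +0.410/-0.410 → slack +0.930/-0.890; half-tol=0.410, Σhalf²=0.275550
  -E: nom -31.330 → Σnom=-52.330; wc +0.171/-0.090 → slack +1.101/-0.980; half-tol=0.131, Σhalf²=0.292580
  -F: nom -25.090 → Σnom=-77.420; wc +0.140/-0.150 → slack +1.241/-1.130; half-tol=0.145, Σhalf²=0.313605
  -G: nom -44.700 → Σnom=-122.120; wc +0.064/-0.064 → slack +1.305/-1.194; half-tol=0.064, Σhalf²=0.317701
Nominal = -122.120. Worst-case = [-122.120 - 1.194, -122.120 + 1.305] = [-123.314, -120.815]. RSS = √0.317701 = 0.564.

nominal=-122.120 wc=[-123.314,-120.815] rss=0.564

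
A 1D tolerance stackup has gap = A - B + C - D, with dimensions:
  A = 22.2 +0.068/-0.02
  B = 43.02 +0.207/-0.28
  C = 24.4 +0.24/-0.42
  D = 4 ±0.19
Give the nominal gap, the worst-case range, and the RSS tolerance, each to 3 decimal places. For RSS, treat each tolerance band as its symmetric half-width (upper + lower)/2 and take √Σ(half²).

nominal=-0.420 wc=[-1.257,0.358] rss=0.454

Stack each dimension's contribution:
  +A: nom +22.200 → Σnom=22.200; wc +0.068/-0.020 → slack +0.068/-0.020; half-tol=0.044, Σhalf²=0.001936
  -B: nom -43.020 → Σnom=-20.820; wc +0.280/-0.207 → slack +0.348/-0.227; half-tol=0.243, Σhalf²=0.061228
  +C: nom +24.400 → Σnom=3.580; wc +0.240/-0.420 → slack +0.588/-0.647; half-tol=0.330, Σhalf²=0.170128
  -D: nom -4.000 → Σnom=-0.420; wc +0.190/-0.190 → slack +0.778/-0.837; half-tol=0.190, Σhalf²=0.206228
Nominal = -0.420. Worst-case = [-0.420 - 0.837, -0.420 + 0.778] = [-1.257, 0.358]. RSS = √0.206228 = 0.454.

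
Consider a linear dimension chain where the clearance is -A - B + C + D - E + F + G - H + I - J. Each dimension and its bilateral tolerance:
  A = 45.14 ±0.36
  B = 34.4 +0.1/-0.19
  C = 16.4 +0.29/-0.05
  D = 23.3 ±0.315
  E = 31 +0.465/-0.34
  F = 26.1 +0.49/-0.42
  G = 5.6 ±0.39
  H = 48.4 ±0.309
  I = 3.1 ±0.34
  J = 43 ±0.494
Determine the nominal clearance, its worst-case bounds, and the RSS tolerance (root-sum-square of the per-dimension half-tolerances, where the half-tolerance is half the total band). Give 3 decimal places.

nominal=-127.440 wc=[-130.683,-123.922] rss=1.120

Stack each dimension's contribution:
  -A: nom -45.140 → Σnom=-45.140; wc +0.360/-0.360 → slack +0.360/-0.360; half-tol=0.360, Σhalf²=0.129600
  -B: nom -34.400 → Σnom=-79.540; wc +0.190/-0.100 → slack +0.550/-0.460; half-tol=0.145, Σhalf²=0.150625
  +C: nom +16.400 → Σnom=-63.140; wc +0.290/-0.050 → slack +0.840/-0.510; half-tol=0.170, Σhalf²=0.179525
  +D: nom +23.300 → Σnom=-39.840; wc +0.315/-0.315 → slack +1.155/-0.825; half-tol=0.315, Σhalf²=0.278750
  -E: nom -31.000 → Σnom=-70.840; wc +0.340/-0.465 → slack +1.495/-1.290; half-tol=0.403, Σhalf²=0.440756
  +F: nom +26.100 → Σnom=-44.740; wc +0.490/-0.420 → slack +1.985/-1.710; half-tol=0.455, Σhalf²=0.647781
  +G: nom +5.600 → Σnom=-39.140; wc +0.390/-0.390 → slack +2.375/-2.100; half-tol=0.390, Σhalf²=0.799881
  -H: nom -48.400 → Σnom=-87.540; wc +0.309/-0.309 → slack +2.684/-2.409; half-tol=0.309, Σhalf²=0.895362
  +I: nom +3.100 → Σnom=-84.440; wc +0.340/-0.340 → slack +3.024/-2.749; half-tol=0.340, Σhalf²=1.010962
  -J: nom -43.000 → Σnom=-127.440; wc +0.494/-0.494 → slack +3.518/-3.243; half-tol=0.494, Σhalf²=1.254998
Nominal = -127.440. Worst-case = [-127.440 - 3.243, -127.440 + 3.518] = [-130.683, -123.922]. RSS = √1.254998 = 1.120.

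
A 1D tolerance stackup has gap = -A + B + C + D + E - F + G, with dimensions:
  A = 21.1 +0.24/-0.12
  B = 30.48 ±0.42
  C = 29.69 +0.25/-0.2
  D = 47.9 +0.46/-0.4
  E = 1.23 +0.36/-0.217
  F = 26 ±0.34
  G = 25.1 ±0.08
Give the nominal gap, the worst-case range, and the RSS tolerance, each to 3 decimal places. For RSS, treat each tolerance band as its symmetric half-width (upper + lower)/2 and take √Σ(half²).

Stack each dimension's contribution:
  -A: nom -21.100 → Σnom=-21.100; wc +0.120/-0.240 → slack +0.120/-0.240; half-tol=0.180, Σhalf²=0.032400
  +B: nom +30.480 → Σnom=9.380; wc +0.420/-0.420 → slack +0.540/-0.660; half-tol=0.420, Σhalf²=0.208800
  +C: nom +29.690 → Σnom=39.070; wc +0.250/-0.200 → slack +0.790/-0.860; half-tol=0.225, Σhalf²=0.259425
  +D: nom +47.900 → Σnom=86.970; wc +0.460/-0.400 → slack +1.250/-1.260; half-tol=0.430, Σhalf²=0.444325
  +E: nom +1.230 → Σnom=88.200; wc +0.360/-0.217 → slack +1.610/-1.477; half-tol=0.288, Σhalf²=0.527557
  -F: nom -26.000 → Σnom=62.200; wc +0.340/-0.340 → slack +1.950/-1.817; half-tol=0.340, Σhalf²=0.643157
  +G: nom +25.100 → Σnom=87.300; wc +0.080/-0.080 → slack +2.030/-1.897; half-tol=0.080, Σhalf²=0.649557
Nominal = 87.300. Worst-case = [87.300 - 1.897, 87.300 + 2.030] = [85.403, 89.330]. RSS = √0.649557 = 0.806.

nominal=87.300 wc=[85.403,89.330] rss=0.806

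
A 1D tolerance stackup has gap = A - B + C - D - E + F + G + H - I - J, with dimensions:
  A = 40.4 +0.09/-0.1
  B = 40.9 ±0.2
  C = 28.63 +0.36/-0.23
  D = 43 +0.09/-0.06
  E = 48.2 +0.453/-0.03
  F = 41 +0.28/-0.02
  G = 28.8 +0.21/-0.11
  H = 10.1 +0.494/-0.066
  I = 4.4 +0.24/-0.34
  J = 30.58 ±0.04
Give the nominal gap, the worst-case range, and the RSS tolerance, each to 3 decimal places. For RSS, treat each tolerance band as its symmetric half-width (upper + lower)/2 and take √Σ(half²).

Stack each dimension's contribution:
  +A: nom +40.400 → Σnom=40.400; wc +0.090/-0.100 → slack +0.090/-0.100; half-tol=0.095, Σhalf²=0.009025
  -B: nom -40.900 → Σnom=-0.500; wc +0.200/-0.200 → slack +0.290/-0.300; half-tol=0.200, Σhalf²=0.049025
  +C: nom +28.630 → Σnom=28.130; wc +0.360/-0.230 → slack +0.650/-0.530; half-tol=0.295, Σhalf²=0.136050
  -D: nom -43.000 → Σnom=-14.870; wc +0.060/-0.090 → slack +0.710/-0.620; half-tol=0.075, Σhalf²=0.141675
  -E: nom -48.200 → Σnom=-63.070; wc +0.030/-0.453 → slack +0.740/-1.073; half-tol=0.241, Σhalf²=0.199997
  +F: nom +41.000 → Σnom=-22.070; wc +0.280/-0.020 → slack +1.020/-1.093; half-tol=0.150, Σhalf²=0.222497
  +G: nom +28.800 → Σnom=6.730; wc +0.210/-0.110 → slack +1.230/-1.203; half-tol=0.160, Σhalf²=0.248097
  +H: nom +10.100 → Σnom=16.830; wc +0.494/-0.066 → slack +1.724/-1.269; half-tol=0.280, Σhalf²=0.326497
  -I: nom -4.400 → Σnom=12.430; wc +0.340/-0.240 → slack +2.064/-1.509; half-tol=0.290, Σhalf²=0.410597
  -J: nom -30.580 → Σnom=-18.150; wc +0.040/-0.040 → slack +2.104/-1.549; half-tol=0.040, Σhalf²=0.412197
Nominal = -18.150. Worst-case = [-18.150 - 1.549, -18.150 + 2.104] = [-19.699, -16.046]. RSS = √0.412197 = 0.642.

nominal=-18.150 wc=[-19.699,-16.046] rss=0.642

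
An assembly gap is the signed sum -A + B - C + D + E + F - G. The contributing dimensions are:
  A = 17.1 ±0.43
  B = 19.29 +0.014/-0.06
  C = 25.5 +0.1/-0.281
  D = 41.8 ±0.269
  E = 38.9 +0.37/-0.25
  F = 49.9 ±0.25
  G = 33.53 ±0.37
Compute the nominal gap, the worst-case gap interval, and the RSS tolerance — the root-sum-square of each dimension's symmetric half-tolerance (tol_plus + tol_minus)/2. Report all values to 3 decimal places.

nominal=73.760 wc=[72.031,75.744] rss=0.768

Stack each dimension's contribution:
  -A: nom -17.100 → Σnom=-17.100; wc +0.430/-0.430 → slack +0.430/-0.430; half-tol=0.430, Σhalf²=0.184900
  +B: nom +19.290 → Σnom=2.190; wc +0.014/-0.060 → slack +0.444/-0.490; half-tol=0.037, Σhalf²=0.186269
  -C: nom -25.500 → Σnom=-23.310; wc +0.281/-0.100 → slack +0.725/-0.590; half-tol=0.191, Σhalf²=0.222559
  +D: nom +41.800 → Σnom=18.490; wc +0.269/-0.269 → slack +0.994/-0.859; half-tol=0.269, Σhalf²=0.294920
  +E: nom +38.900 → Σnom=57.390; wc +0.370/-0.250 → slack +1.364/-1.109; half-tol=0.310, Σhalf²=0.391020
  +F: nom +49.900 → Σnom=107.290; wc +0.250/-0.250 → slack +1.614/-1.359; half-tol=0.250, Σhalf²=0.453520
  -G: nom -33.530 → Σnom=73.760; wc +0.370/-0.370 → slack +1.984/-1.729; half-tol=0.370, Σhalf²=0.590420
Nominal = 73.760. Worst-case = [73.760 - 1.729, 73.760 + 1.984] = [72.031, 75.744]. RSS = √0.590420 = 0.768.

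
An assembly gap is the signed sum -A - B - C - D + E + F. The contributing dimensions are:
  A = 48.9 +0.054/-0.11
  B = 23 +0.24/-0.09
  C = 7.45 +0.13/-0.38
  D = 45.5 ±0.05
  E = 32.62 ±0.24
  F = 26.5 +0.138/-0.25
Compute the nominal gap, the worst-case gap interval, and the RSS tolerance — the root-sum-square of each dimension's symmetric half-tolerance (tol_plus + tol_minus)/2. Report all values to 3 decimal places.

nominal=-65.730 wc=[-66.694,-64.722] rss=0.444

Stack each dimension's contribution:
  -A: nom -48.900 → Σnom=-48.900; wc +0.110/-0.054 → slack +0.110/-0.054; half-tol=0.082, Σhalf²=0.006724
  -B: nom -23.000 → Σnom=-71.900; wc +0.090/-0.240 → slack +0.200/-0.294; half-tol=0.165, Σhalf²=0.033949
  -C: nom -7.450 → Σnom=-79.350; wc +0.380/-0.130 → slack +0.580/-0.424; half-tol=0.255, Σhalf²=0.098974
  -D: nom -45.500 → Σnom=-124.850; wc +0.050/-0.050 → slack +0.630/-0.474; half-tol=0.050, Σhalf²=0.101474
  +E: nom +32.620 → Σnom=-92.230; wc +0.240/-0.240 → slack +0.870/-0.714; half-tol=0.240, Σhalf²=0.159074
  +F: nom +26.500 → Σnom=-65.730; wc +0.138/-0.250 → slack +1.008/-0.964; half-tol=0.194, Σhalf²=0.196710
Nominal = -65.730. Worst-case = [-65.730 - 0.964, -65.730 + 1.008] = [-66.694, -64.722]. RSS = √0.196710 = 0.444.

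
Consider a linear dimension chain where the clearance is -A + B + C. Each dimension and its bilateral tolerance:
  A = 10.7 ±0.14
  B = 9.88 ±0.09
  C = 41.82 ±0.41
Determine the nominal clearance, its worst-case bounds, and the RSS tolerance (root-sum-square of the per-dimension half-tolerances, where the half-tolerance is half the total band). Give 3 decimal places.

nominal=41.000 wc=[40.360,41.640] rss=0.442

Stack each dimension's contribution:
  -A: nom -10.700 → Σnom=-10.700; wc +0.140/-0.140 → slack +0.140/-0.140; half-tol=0.140, Σhalf²=0.019600
  +B: nom +9.880 → Σnom=-0.820; wc +0.090/-0.090 → slack +0.230/-0.230; half-tol=0.090, Σhalf²=0.027700
  +C: nom +41.820 → Σnom=41.000; wc +0.410/-0.410 → slack +0.640/-0.640; half-tol=0.410, Σhalf²=0.195800
Nominal = 41.000. Worst-case = [41.000 - 0.640, 41.000 + 0.640] = [40.360, 41.640]. RSS = √0.195800 = 0.442.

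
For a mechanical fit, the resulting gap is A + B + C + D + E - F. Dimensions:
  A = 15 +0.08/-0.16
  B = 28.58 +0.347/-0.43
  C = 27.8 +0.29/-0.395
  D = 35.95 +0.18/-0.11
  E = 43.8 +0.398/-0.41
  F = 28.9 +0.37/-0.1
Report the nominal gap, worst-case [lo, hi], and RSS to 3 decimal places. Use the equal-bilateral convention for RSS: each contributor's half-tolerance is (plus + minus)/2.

nominal=122.230 wc=[120.355,123.625] rss=0.723

Stack each dimension's contribution:
  +A: nom +15.000 → Σnom=15.000; wc +0.080/-0.160 → slack +0.080/-0.160; half-tol=0.120, Σhalf²=0.014400
  +B: nom +28.580 → Σnom=43.580; wc +0.347/-0.430 → slack +0.427/-0.590; half-tol=0.388, Σhalf²=0.165332
  +C: nom +27.800 → Σnom=71.380; wc +0.290/-0.395 → slack +0.717/-0.985; half-tol=0.343, Σhalf²=0.282638
  +D: nom +35.950 → Σnom=107.330; wc +0.180/-0.110 → slack +0.897/-1.095; half-tol=0.145, Σhalf²=0.303663
  +E: nom +43.800 → Σnom=151.130; wc +0.398/-0.410 → slack +1.295/-1.505; half-tol=0.404, Σhalf²=0.466880
  -F: nom -28.900 → Σnom=122.230; wc +0.100/-0.370 → slack +1.395/-1.875; half-tol=0.235, Σhalf²=0.522104
Nominal = 122.230. Worst-case = [122.230 - 1.875, 122.230 + 1.395] = [120.355, 123.625]. RSS = √0.522104 = 0.723.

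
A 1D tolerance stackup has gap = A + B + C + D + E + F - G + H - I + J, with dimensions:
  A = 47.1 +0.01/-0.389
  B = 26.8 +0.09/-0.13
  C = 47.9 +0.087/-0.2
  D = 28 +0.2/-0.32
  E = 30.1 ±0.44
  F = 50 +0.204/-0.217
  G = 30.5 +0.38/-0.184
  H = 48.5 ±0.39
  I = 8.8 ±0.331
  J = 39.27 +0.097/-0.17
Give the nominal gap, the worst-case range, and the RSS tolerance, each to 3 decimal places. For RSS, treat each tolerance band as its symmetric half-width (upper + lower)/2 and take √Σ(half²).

Stack each dimension's contribution:
  +A: nom +47.100 → Σnom=47.100; wc +0.010/-0.389 → slack +0.010/-0.389; half-tol=0.200, Σhalf²=0.039800
  +B: nom +26.800 → Σnom=73.900; wc +0.090/-0.130 → slack +0.100/-0.519; half-tol=0.110, Σhalf²=0.051900
  +C: nom +47.900 → Σnom=121.800; wc +0.087/-0.200 → slack +0.187/-0.719; half-tol=0.144, Σhalf²=0.072493
  +D: nom +28.000 → Σnom=149.800; wc +0.200/-0.320 → slack +0.387/-1.039; half-tol=0.260, Σhalf²=0.140093
  +E: nom +30.100 → Σnom=179.900; wc +0.440/-0.440 → slack +0.827/-1.479; half-tol=0.440, Σhalf²=0.333693
  +F: nom +50.000 → Σnom=229.900; wc +0.204/-0.217 → slack +1.031/-1.696; half-tol=0.210, Σhalf²=0.378003
  -G: nom -30.500 → Σnom=199.400; wc +0.184/-0.380 → slack +1.215/-2.076; half-tol=0.282, Σhalf²=0.457527
  +H: nom +48.500 → Σnom=247.900; wc +0.390/-0.390 → slack +1.605/-2.466; half-tol=0.390, Σhalf²=0.609627
  -I: nom -8.800 → Σnom=239.100; wc +0.331/-0.331 → slack +1.936/-2.797; half-tol=0.331, Σhalf²=0.719188
  +J: nom +39.270 → Σnom=278.370; wc +0.097/-0.170 → slack +2.033/-2.967; half-tol=0.134, Σhalf²=0.737010
Nominal = 278.370. Worst-case = [278.370 - 2.967, 278.370 + 2.033] = [275.403, 280.403]. RSS = √0.737010 = 0.858.

nominal=278.370 wc=[275.403,280.403] rss=0.858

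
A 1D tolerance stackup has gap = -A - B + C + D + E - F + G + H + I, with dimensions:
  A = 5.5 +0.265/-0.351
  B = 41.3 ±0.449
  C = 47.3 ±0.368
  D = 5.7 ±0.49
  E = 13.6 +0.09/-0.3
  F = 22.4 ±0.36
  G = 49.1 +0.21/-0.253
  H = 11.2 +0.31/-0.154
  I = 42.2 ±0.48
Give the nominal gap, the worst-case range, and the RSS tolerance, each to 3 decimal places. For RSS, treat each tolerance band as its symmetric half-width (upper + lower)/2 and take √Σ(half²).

nominal=99.900 wc=[96.781,103.008] rss=1.085

Stack each dimension's contribution:
  -A: nom -5.500 → Σnom=-5.500; wc +0.351/-0.265 → slack +0.351/-0.265; half-tol=0.308, Σhalf²=0.094864
  -B: nom -41.300 → Σnom=-46.800; wc +0.449/-0.449 → slack +0.800/-0.714; half-tol=0.449, Σhalf²=0.296465
  +C: nom +47.300 → Σnom=0.500; wc +0.368/-0.368 → slack +1.168/-1.082; half-tol=0.368, Σhalf²=0.431889
  +D: nom +5.700 → Σnom=6.200; wc +0.490/-0.490 → slack +1.658/-1.572; half-tol=0.490, Σhalf²=0.671989
  +E: nom +13.600 → Σnom=19.800; wc +0.090/-0.300 → slack +1.748/-1.872; half-tol=0.195, Σhalf²=0.710014
  -F: nom -22.400 → Σnom=-2.600; wc +0.360/-0.360 → slack +2.108/-2.232; half-tol=0.360, Σhalf²=0.839614
  +G: nom +49.100 → Σnom=46.500; wc +0.210/-0.253 → slack +2.318/-2.485; half-tol=0.231, Σhalf²=0.893206
  +H: nom +11.200 → Σnom=57.700; wc +0.310/-0.154 → slack +2.628/-2.639; half-tol=0.232, Σhalf²=0.947030
  +I: nom +42.200 → Σnom=99.900; wc +0.480/-0.480 → slack +3.108/-3.119; half-tol=0.480, Σhalf²=1.177430
Nominal = 99.900. Worst-case = [99.900 - 3.119, 99.900 + 3.108] = [96.781, 103.008]. RSS = √1.177430 = 1.085.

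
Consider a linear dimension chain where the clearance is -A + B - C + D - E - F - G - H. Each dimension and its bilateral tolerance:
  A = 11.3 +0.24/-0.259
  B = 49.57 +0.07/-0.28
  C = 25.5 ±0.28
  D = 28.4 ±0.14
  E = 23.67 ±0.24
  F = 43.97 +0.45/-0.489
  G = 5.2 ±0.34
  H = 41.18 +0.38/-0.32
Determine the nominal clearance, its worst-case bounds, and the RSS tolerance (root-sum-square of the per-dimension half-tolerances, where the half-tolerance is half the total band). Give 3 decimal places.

Stack each dimension's contribution:
  -A: nom -11.300 → Σnom=-11.300; wc +0.259/-0.240 → slack +0.259/-0.240; half-tol=0.249, Σhalf²=0.062250
  +B: nom +49.570 → Σnom=38.270; wc +0.070/-0.280 → slack +0.329/-0.520; half-tol=0.175, Σhalf²=0.092875
  -C: nom -25.500 → Σnom=12.770; wc +0.280/-0.280 → slack +0.609/-0.800; half-tol=0.280, Σhalf²=0.171275
  +D: nom +28.400 → Σnom=41.170; wc +0.140/-0.140 → slack +0.749/-0.940; half-tol=0.140, Σhalf²=0.190875
  -E: nom -23.670 → Σnom=17.500; wc +0.240/-0.240 → slack +0.989/-1.180; half-tol=0.240, Σhalf²=0.248475
  -F: nom -43.970 → Σnom=-26.470; wc +0.489/-0.450 → slack +1.478/-1.630; half-tol=0.470, Σhalf²=0.468906
  -G: nom -5.200 → Σnom=-31.670; wc +0.340/-0.340 → slack +1.818/-1.970; half-tol=0.340, Σhalf²=0.584506
  -H: nom -41.180 → Σnom=-72.850; wc +0.320/-0.380 → slack +2.138/-2.350; half-tol=0.350, Σhalf²=0.707006
Nominal = -72.850. Worst-case = [-72.850 - 2.350, -72.850 + 2.138] = [-75.200, -70.712]. RSS = √0.707006 = 0.841.

nominal=-72.850 wc=[-75.200,-70.712] rss=0.841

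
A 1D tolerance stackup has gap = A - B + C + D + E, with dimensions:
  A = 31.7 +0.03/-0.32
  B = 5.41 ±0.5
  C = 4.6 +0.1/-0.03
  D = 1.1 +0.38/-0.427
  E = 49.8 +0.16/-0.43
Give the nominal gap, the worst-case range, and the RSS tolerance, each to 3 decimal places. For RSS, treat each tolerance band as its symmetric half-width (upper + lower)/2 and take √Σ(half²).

nominal=81.790 wc=[80.083,82.960] rss=0.731

Stack each dimension's contribution:
  +A: nom +31.700 → Σnom=31.700; wc +0.030/-0.320 → slack +0.030/-0.320; half-tol=0.175, Σhalf²=0.030625
  -B: nom -5.410 → Σnom=26.290; wc +0.500/-0.500 → slack +0.530/-0.820; half-tol=0.500, Σhalf²=0.280625
  +C: nom +4.600 → Σnom=30.890; wc +0.100/-0.030 → slack +0.630/-0.850; half-tol=0.065, Σhalf²=0.284850
  +D: nom +1.100 → Σnom=31.990; wc +0.380/-0.427 → slack +1.010/-1.277; half-tol=0.403, Σhalf²=0.447662
  +E: nom +49.800 → Σnom=81.790; wc +0.160/-0.430 → slack +1.170/-1.707; half-tol=0.295, Σhalf²=0.534687
Nominal = 81.790. Worst-case = [81.790 - 1.707, 81.790 + 1.170] = [80.083, 82.960]. RSS = √0.534687 = 0.731.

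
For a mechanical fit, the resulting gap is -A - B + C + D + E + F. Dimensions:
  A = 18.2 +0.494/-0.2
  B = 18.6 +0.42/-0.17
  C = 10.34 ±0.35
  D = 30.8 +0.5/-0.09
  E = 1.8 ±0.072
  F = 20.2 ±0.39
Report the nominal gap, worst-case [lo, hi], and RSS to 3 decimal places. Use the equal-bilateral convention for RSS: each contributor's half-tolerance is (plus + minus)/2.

nominal=26.340 wc=[24.524,28.022] rss=0.758

Stack each dimension's contribution:
  -A: nom -18.200 → Σnom=-18.200; wc +0.200/-0.494 → slack +0.200/-0.494; half-tol=0.347, Σhalf²=0.120409
  -B: nom -18.600 → Σnom=-36.800; wc +0.170/-0.420 → slack +0.370/-0.914; half-tol=0.295, Σhalf²=0.207434
  +C: nom +10.340 → Σnom=-26.460; wc +0.350/-0.350 → slack +0.720/-1.264; half-tol=0.350, Σhalf²=0.329934
  +D: nom +30.800 → Σnom=4.340; wc +0.500/-0.090 → slack +1.220/-1.354; half-tol=0.295, Σhalf²=0.416959
  +E: nom +1.800 → Σnom=6.140; wc +0.072/-0.072 → slack +1.292/-1.426; half-tol=0.072, Σhalf²=0.422143
  +F: nom +20.200 → Σnom=26.340; wc +0.390/-0.390 → slack +1.682/-1.816; half-tol=0.390, Σhalf²=0.574243
Nominal = 26.340. Worst-case = [26.340 - 1.816, 26.340 + 1.682] = [24.524, 28.022]. RSS = √0.574243 = 0.758.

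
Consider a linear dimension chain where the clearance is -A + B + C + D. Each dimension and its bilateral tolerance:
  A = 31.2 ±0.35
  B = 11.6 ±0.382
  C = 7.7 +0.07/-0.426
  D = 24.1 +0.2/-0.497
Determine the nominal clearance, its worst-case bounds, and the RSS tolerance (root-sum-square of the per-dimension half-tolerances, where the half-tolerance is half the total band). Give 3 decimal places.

nominal=12.200 wc=[10.545,13.202] rss=0.672

Stack each dimension's contribution:
  -A: nom -31.200 → Σnom=-31.200; wc +0.350/-0.350 → slack +0.350/-0.350; half-tol=0.350, Σhalf²=0.122500
  +B: nom +11.600 → Σnom=-19.600; wc +0.382/-0.382 → slack +0.732/-0.732; half-tol=0.382, Σhalf²=0.268424
  +C: nom +7.700 → Σnom=-11.900; wc +0.070/-0.426 → slack +0.802/-1.158; half-tol=0.248, Σhalf²=0.329928
  +D: nom +24.100 → Σnom=12.200; wc +0.200/-0.497 → slack +1.002/-1.655; half-tol=0.349, Σhalf²=0.451380
Nominal = 12.200. Worst-case = [12.200 - 1.655, 12.200 + 1.002] = [10.545, 13.202]. RSS = √0.451380 = 0.672.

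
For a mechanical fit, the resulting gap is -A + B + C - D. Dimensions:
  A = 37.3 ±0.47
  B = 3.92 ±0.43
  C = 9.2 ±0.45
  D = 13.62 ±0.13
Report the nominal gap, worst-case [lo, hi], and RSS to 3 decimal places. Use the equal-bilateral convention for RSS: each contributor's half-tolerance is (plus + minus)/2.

Stack each dimension's contribution:
  -A: nom -37.300 → Σnom=-37.300; wc +0.470/-0.470 → slack +0.470/-0.470; half-tol=0.470, Σhalf²=0.220900
  +B: nom +3.920 → Σnom=-33.380; wc +0.430/-0.430 → slack +0.900/-0.900; half-tol=0.430, Σhalf²=0.405800
  +C: nom +9.200 → Σnom=-24.180; wc +0.450/-0.450 → slack +1.350/-1.350; half-tol=0.450, Σhalf²=0.608300
  -D: nom -13.620 → Σnom=-37.800; wc +0.130/-0.130 → slack +1.480/-1.480; half-tol=0.130, Σhalf²=0.625200
Nominal = -37.800. Worst-case = [-37.800 - 1.480, -37.800 + 1.480] = [-39.280, -36.320]. RSS = √0.625200 = 0.791.

nominal=-37.800 wc=[-39.280,-36.320] rss=0.791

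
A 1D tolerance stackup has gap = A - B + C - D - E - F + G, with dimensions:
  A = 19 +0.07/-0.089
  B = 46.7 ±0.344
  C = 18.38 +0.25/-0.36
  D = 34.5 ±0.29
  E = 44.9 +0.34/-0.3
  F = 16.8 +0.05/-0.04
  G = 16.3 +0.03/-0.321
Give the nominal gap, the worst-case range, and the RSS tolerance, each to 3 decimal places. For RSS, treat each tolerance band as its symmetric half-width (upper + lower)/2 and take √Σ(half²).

nominal=-89.220 wc=[-91.014,-87.896] rss=0.661

Stack each dimension's contribution:
  +A: nom +19.000 → Σnom=19.000; wc +0.070/-0.089 → slack +0.070/-0.089; half-tol=0.080, Σhalf²=0.006320
  -B: nom -46.700 → Σnom=-27.700; wc +0.344/-0.344 → slack +0.414/-0.433; half-tol=0.344, Σhalf²=0.124656
  +C: nom +18.380 → Σnom=-9.320; wc +0.250/-0.360 → slack +0.664/-0.793; half-tol=0.305, Σhalf²=0.217681
  -D: nom -34.500 → Σnom=-43.820; wc +0.290/-0.290 → slack +0.954/-1.083; half-tol=0.290, Σhalf²=0.301781
  -E: nom -44.900 → Σnom=-88.720; wc +0.300/-0.340 → slack +1.254/-1.423; half-tol=0.320, Σhalf²=0.404181
  -F: nom -16.800 → Σnom=-105.520; wc +0.040/-0.050 → slack +1.294/-1.473; half-tol=0.045, Σhalf²=0.406206
  +G: nom +16.300 → Σnom=-89.220; wc +0.030/-0.321 → slack +1.324/-1.794; half-tol=0.175, Σhalf²=0.437006
Nominal = -89.220. Worst-case = [-89.220 - 1.794, -89.220 + 1.324] = [-91.014, -87.896]. RSS = √0.437006 = 0.661.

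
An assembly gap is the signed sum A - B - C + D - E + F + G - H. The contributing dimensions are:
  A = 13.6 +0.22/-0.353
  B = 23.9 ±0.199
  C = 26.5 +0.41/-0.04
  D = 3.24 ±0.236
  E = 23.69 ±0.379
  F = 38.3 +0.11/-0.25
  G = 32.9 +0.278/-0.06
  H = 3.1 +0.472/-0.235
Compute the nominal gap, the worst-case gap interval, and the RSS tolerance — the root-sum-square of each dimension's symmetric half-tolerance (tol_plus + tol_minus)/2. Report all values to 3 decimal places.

Stack each dimension's contribution:
  +A: nom +13.600 → Σnom=13.600; wc +0.220/-0.353 → slack +0.220/-0.353; half-tol=0.286, Σhalf²=0.082082
  -B: nom -23.900 → Σnom=-10.300; wc +0.199/-0.199 → slack +0.419/-0.552; half-tol=0.199, Σhalf²=0.121683
  -C: nom -26.500 → Σnom=-36.800; wc +0.040/-0.410 → slack +0.459/-0.962; half-tol=0.225, Σhalf²=0.172308
  +D: nom +3.240 → Σnom=-33.560; wc +0.236/-0.236 → slack +0.695/-1.198; half-tol=0.236, Σhalf²=0.228004
  -E: nom -23.690 → Σnom=-57.250; wc +0.379/-0.379 → slack +1.074/-1.577; half-tol=0.379, Σhalf²=0.371645
  +F: nom +38.300 → Σnom=-18.950; wc +0.110/-0.250 → slack +1.184/-1.827; half-tol=0.180, Σhalf²=0.404045
  +G: nom +32.900 → Σnom=13.950; wc +0.278/-0.060 → slack +1.462/-1.887; half-tol=0.169, Σhalf²=0.432606
  -H: nom -3.100 → Σnom=10.850; wc +0.235/-0.472 → slack +1.697/-2.359; half-tol=0.353, Σhalf²=0.557568
Nominal = 10.850. Worst-case = [10.850 - 2.359, 10.850 + 1.697] = [8.491, 12.547]. RSS = √0.557568 = 0.747.

nominal=10.850 wc=[8.491,12.547] rss=0.747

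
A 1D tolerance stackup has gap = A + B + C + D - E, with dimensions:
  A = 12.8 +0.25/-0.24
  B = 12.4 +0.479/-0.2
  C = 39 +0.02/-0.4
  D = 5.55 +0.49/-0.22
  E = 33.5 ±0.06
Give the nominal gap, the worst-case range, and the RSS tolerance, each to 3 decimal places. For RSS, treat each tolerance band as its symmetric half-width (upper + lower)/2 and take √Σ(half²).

Stack each dimension's contribution:
  +A: nom +12.800 → Σnom=12.800; wc +0.250/-0.240 → slack +0.250/-0.240; half-tol=0.245, Σhalf²=0.060025
  +B: nom +12.400 → Σnom=25.200; wc +0.479/-0.200 → slack +0.729/-0.440; half-tol=0.340, Σhalf²=0.175285
  +C: nom +39.000 → Σnom=64.200; wc +0.020/-0.400 → slack +0.749/-0.840; half-tol=0.210, Σhalf²=0.219385
  +D: nom +5.550 → Σnom=69.750; wc +0.490/-0.220 → slack +1.239/-1.060; half-tol=0.355, Σhalf²=0.345410
  -E: nom -33.500 → Σnom=36.250; wc +0.060/-0.060 → slack +1.299/-1.120; half-tol=0.060, Σhalf²=0.349010
Nominal = 36.250. Worst-case = [36.250 - 1.120, 36.250 + 1.299] = [35.130, 37.549]. RSS = √0.349010 = 0.591.

nominal=36.250 wc=[35.130,37.549] rss=0.591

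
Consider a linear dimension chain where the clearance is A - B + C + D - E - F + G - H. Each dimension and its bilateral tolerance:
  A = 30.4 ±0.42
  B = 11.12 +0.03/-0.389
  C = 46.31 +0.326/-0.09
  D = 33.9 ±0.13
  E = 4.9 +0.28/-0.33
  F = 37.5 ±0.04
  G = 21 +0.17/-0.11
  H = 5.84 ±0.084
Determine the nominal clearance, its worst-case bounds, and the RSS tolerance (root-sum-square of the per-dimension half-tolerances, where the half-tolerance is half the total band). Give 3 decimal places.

Stack each dimension's contribution:
  +A: nom +30.400 → Σnom=30.400; wc +0.420/-0.420 → slack +0.420/-0.420; half-tol=0.420, Σhalf²=0.176400
  -B: nom -11.120 → Σnom=19.280; wc +0.389/-0.030 → slack +0.809/-0.450; half-tol=0.210, Σhalf²=0.220290
  +C: nom +46.310 → Σnom=65.590; wc +0.326/-0.090 → slack +1.135/-0.540; half-tol=0.208, Σhalf²=0.263554
  +D: nom +33.900 → Σnom=99.490; wc +0.130/-0.130 → slack +1.265/-0.670; half-tol=0.130, Σhalf²=0.280454
  -E: nom -4.900 → Σnom=94.590; wc +0.330/-0.280 → slack +1.595/-0.950; half-tol=0.305, Σhalf²=0.373479
  -F: nom -37.500 → Σnom=57.090; wc +0.040/-0.040 → slack +1.635/-0.990; half-tol=0.040, Σhalf²=0.375079
  +G: nom +21.000 → Σnom=78.090; wc +0.170/-0.110 → slack +1.805/-1.100; half-tol=0.140, Σhalf²=0.394679
  -H: nom -5.840 → Σnom=72.250; wc +0.084/-0.084 → slack +1.889/-1.184; half-tol=0.084, Σhalf²=0.401735
Nominal = 72.250. Worst-case = [72.250 - 1.184, 72.250 + 1.889] = [71.066, 74.139]. RSS = √0.401735 = 0.634.

nominal=72.250 wc=[71.066,74.139] rss=0.634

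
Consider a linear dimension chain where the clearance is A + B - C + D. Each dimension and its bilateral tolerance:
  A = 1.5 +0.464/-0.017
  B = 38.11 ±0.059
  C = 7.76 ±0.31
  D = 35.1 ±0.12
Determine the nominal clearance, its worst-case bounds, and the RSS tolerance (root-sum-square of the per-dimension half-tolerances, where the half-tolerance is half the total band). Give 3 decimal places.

nominal=66.950 wc=[66.444,67.903] rss=0.415

Stack each dimension's contribution:
  +A: nom +1.500 → Σnom=1.500; wc +0.464/-0.017 → slack +0.464/-0.017; half-tol=0.241, Σhalf²=0.057840
  +B: nom +38.110 → Σnom=39.610; wc +0.059/-0.059 → slack +0.523/-0.076; half-tol=0.059, Σhalf²=0.061321
  -C: nom -7.760 → Σnom=31.850; wc +0.310/-0.310 → slack +0.833/-0.386; half-tol=0.310, Σhalf²=0.157421
  +D: nom +35.100 → Σnom=66.950; wc +0.120/-0.120 → slack +0.953/-0.506; half-tol=0.120, Σhalf²=0.171821
Nominal = 66.950. Worst-case = [66.950 - 0.506, 66.950 + 0.953] = [66.444, 67.903]. RSS = √0.171821 = 0.415.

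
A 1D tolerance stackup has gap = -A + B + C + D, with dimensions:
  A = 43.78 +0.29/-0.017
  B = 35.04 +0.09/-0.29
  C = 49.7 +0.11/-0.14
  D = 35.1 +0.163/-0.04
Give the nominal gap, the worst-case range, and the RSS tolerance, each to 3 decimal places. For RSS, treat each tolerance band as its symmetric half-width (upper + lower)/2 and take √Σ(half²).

nominal=76.060 wc=[75.300,76.440] rss=0.293

Stack each dimension's contribution:
  -A: nom -43.780 → Σnom=-43.780; wc +0.017/-0.290 → slack +0.017/-0.290; half-tol=0.153, Σhalf²=0.023562
  +B: nom +35.040 → Σnom=-8.740; wc +0.090/-0.290 → slack +0.107/-0.580; half-tol=0.190, Σhalf²=0.059662
  +C: nom +49.700 → Σnom=40.960; wc +0.110/-0.140 → slack +0.217/-0.720; half-tol=0.125, Σhalf²=0.075287
  +D: nom +35.100 → Σnom=76.060; wc +0.163/-0.040 → slack +0.380/-0.760; half-tol=0.102, Σhalf²=0.085589
Nominal = 76.060. Worst-case = [76.060 - 0.760, 76.060 + 0.380] = [75.300, 76.440]. RSS = √0.085589 = 0.293.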